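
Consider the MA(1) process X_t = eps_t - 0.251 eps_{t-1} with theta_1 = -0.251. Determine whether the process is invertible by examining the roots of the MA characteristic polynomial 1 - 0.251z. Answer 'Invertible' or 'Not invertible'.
\text{Invertible}

The MA(q) characteristic polynomial is P(z) = 1 - 0.251z.
Invertibility requires all roots to lie outside the unit circle, i.e. |z| > 1 for every root.
This is linear in z: 1 + (-0.251) z = 0  =>  z = -1/(-0.251) = 3.984064,  |z| = 3.984064.
Moduli of all roots: 3.9841.
All moduli strictly greater than 1? Yes.
Verdict: Invertible.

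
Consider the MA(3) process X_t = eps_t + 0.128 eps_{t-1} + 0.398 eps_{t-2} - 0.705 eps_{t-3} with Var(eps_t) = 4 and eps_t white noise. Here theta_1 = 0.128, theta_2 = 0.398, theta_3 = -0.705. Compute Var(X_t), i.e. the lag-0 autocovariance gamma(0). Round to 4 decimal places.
\gamma(0) = 6.6873

For an MA(q) process X_t = eps_t + sum_i theta_i eps_{t-i} with
Var(eps_t) = sigma^2, the variance is
  gamma(0) = sigma^2 * (1 + sum_i theta_i^2).
  sum_i theta_i^2 = (0.128)^2 + (0.398)^2 + (-0.705)^2 = 0.016384 + 0.158404 + 0.497025 = 0.671813.
  gamma(0) = 4 * (1 + 0.671813) = 4 * 1.671813 = 6.687252, which rounds to 6.6873.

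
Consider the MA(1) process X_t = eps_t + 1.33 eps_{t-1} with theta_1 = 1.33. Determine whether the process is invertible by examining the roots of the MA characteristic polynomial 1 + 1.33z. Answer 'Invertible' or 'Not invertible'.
\text{Not invertible}

The MA(q) characteristic polynomial is P(z) = 1 + 1.33z.
Invertibility requires all roots to lie outside the unit circle, i.e. |z| > 1 for every root.
This is linear in z: 1 + (1.33) z = 0  =>  z = -1/(1.33) = -0.75188,  |z| = 0.75188.
Moduli of all roots: 0.7519.
All moduli strictly greater than 1? No.
Verdict: Not invertible.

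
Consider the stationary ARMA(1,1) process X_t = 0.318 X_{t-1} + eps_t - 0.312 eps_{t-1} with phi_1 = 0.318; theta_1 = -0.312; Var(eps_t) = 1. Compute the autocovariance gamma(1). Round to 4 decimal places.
\gamma(1) = 0.0060

Multiply the model equation by X_{t-k} and take expectations. With theta_0 = psi_0 = 1 and psi_j the MA(infinity) weights, this gives
  gamma(k) - sum_i phi_i gamma(k-i) = c_k,
  c_k = sigma^2 * sum_{j=k..q} theta_j psi_{j-k}   (c_k = 0 for k > q),
using gamma(-m) = gamma(m).
psi-weights needed (psi_j = theta_j + sum_i phi_i psi_{j-i}):
  psi_1 = theta_1 + phi_1 = -0.312 + (0.318) = 0.006
Right-hand sides:
  c_0 = sigma^2 (1 + theta_1 psi_1) = 1 * (1 + (-0.312)(0.006)) = 1 * 0.998128 = 0.998128
  c_1 = sigma^2 theta_1 = 1 * (-0.312) = -0.312
  c_2 = 0
Equations for k = 0 and k = 1 (AR order 1):
  gamma(0) = phi_1 gamma(1) + c_0
  gamma(1) = phi_1 gamma(0) + c_1
Substituting the second into the first: gamma(0) (1 - phi_1^2) = c_0 + phi_1 c_1, so
  gamma(0) = (c_0 + phi_1 c_1) / (1 - phi_1^2) = (0.998128 + (0.318)(-0.312)) / (1 - (0.318)^2) = 0.898912 / 0.898876 = 1.00004.
  gamma(1) = phi_1 gamma(0) + c_1 = (0.318)(1.00004) + (-0.312) = 0.006013.
Therefore gamma(1) = 0.0060 (to 4 decimal places).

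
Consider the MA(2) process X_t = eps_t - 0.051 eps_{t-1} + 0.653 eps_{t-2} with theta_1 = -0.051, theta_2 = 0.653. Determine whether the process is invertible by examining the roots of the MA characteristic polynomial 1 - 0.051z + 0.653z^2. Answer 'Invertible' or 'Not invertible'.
\text{Invertible}

The MA(q) characteristic polynomial is P(z) = 1 - 0.051z + 0.653z^2.
Invertibility requires all roots to lie outside the unit circle, i.e. |z| > 1 for every root.
Set 1 + (-0.051) z + (0.653) z^2 = 0, i.e. a z^2 + b z + c = 0 with a = 0.653, b = -0.051, c = 1.
Discriminant D = b^2 - 4ac = (-0.051)^2 - 4*(0.653)*1 = 0.002601 - (2.612) = -2.609399.
D < 0, so the roots are the complex-conjugate pair z = (-b +/- i sqrt(-D)) / (2a) = 0.0391 +/- 1.2369i.
For a conjugate pair |z|^2 = z * conj(z) = (product of roots) = c/a = 1/(0.653) = 1.531394, so |z| = sqrt(1.531394) = 1.2375 for both roots.
Moduli of all roots: 1.2375, 1.2375.
All moduli strictly greater than 1? Yes.
Verdict: Invertible.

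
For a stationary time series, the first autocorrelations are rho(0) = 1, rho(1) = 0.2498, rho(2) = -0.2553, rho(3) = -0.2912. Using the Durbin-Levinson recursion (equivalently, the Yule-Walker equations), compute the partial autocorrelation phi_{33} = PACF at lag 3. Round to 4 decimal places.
\phi_{33} = -0.1460

The PACF at lag k is phi_{kk}, the last component of the solution
to the Yule-Walker system G_k phi = r_k where
  (G_k)_{ij} = rho(|i - j|), (r_k)_i = rho(i), i,j = 1..k.
Equivalently, Durbin-Levinson gives phi_{kk} iteratively:
  phi_{11} = rho(1)
  phi_{kk} = [rho(k) - sum_{j=1..k-1} phi_{k-1,j} rho(k-j)]
            / [1 - sum_{j=1..k-1} phi_{k-1,j} rho(j)],
  phi_{k,j} = phi_{k-1,j} - phi_{kk} phi_{k-1,k-j},  j = 1..k-1.
Step k = 1:
  phi_11 = rho(1) = 0.2498.
Step k = 2:
  phi_22 = [rho(2) - phi_11 rho(1)] / [1 - phi_11 rho(1)] = [-0.2553 - (0.2498)(0.2498)] / [1 - (0.2498)(0.2498)]
         = -0.31770004 / 0.93759996 = -0.338844.
  Update: phi_21 = phi_11 - phi_22 phi_11 = 0.2498 - (-0.338844)(0.2498) = 0.334443.
Step k = 3:
  phi_33 = [rho(3) - phi_21 rho(2) - phi_22 rho(1)] / [1 - phi_21 rho(1) - phi_22 rho(2)]
    numerator   = -0.2912 - (0.334443)(-0.2553) - (-0.338844)(0.2498) = -0.12117344
    denominator = 1 - (0.334443)(0.2498) - (-0.338844)(-0.2553) = 0.82994924
  phi_33 = -0.12117344 / 0.82994924 = -0.146.
Therefore phi_{33} = -0.1460.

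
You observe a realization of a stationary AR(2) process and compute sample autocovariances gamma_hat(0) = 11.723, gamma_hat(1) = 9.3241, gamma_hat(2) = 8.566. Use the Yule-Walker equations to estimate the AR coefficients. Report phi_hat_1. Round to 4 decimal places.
\hat\phi_{1} = 0.5830

The Yule-Walker equations for an AR(p) process read, in matrix form,
  Gamma_p phi = r_p,   with   (Gamma_p)_{ij} = gamma(|i - j|),
                       (r_p)_i = gamma(i),   i,j = 1..p.
Substitute the sample gammas (Toeplitz matrix and right-hand side of size 2):
  Gamma_p = [[11.723, 9.3241], [9.3241, 11.723]]
  r_p     = [9.3241, 8.566]
Written out:
  11.723 phi_1 + 9.3241 phi_2 = 9.3241
  9.3241 phi_1 + 11.723 phi_2 = 8.566
Solve by Cramer's rule:
  det = gamma(0)^2 - gamma(1)^2 = (11.723)^2 - (9.3241)^2 = 137.428729 - 86.93884081 = 50.48988819
  phi_hat_1 = [gamma(1) gamma(0) - gamma(1) gamma(2)] / det = [(9.3241)(11.723) - (9.3241)(8.566)] / 50.48988819 = 29.4361837 / 50.48988819 = 0.583
  phi_hat_2 = [gamma(0) gamma(2) - gamma(1)^2] / det = [(11.723)(8.566) - (9.3241)^2] / 50.48988819 = 13.48037719 / 50.48988819 = 0.267
So phi_hat = [0.5830, 0.2670].
Therefore phi_hat_1 = 0.5830.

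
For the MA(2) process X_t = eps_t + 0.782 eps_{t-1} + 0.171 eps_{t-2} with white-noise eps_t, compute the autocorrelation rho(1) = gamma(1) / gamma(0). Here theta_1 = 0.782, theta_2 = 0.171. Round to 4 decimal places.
\rho(1) = 0.5581

For an MA(q) process with theta_0 = 1, the autocovariance is
  gamma(k) = sigma^2 * sum_{i=0..q-k} theta_i * theta_{i+k},
and rho(k) = gamma(k) / gamma(0). Sigma^2 cancels.
  numerator   = (1)*(0.782) + (0.782)*(0.171) = 0.915722.
  denominator = (1)^2 + (0.782)^2 + (0.171)^2 = 1.640765.
  rho(1) = 0.915722 / 1.640765 = 0.5581.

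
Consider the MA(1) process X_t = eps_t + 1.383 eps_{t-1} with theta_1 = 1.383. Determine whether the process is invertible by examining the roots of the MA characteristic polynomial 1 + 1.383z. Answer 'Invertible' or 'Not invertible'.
\text{Not invertible}

The MA(q) characteristic polynomial is P(z) = 1 + 1.383z.
Invertibility requires all roots to lie outside the unit circle, i.e. |z| > 1 for every root.
This is linear in z: 1 + (1.383) z = 0  =>  z = -1/(1.383) = -0.723066,  |z| = 0.723066.
Moduli of all roots: 0.7231.
All moduli strictly greater than 1? No.
Verdict: Not invertible.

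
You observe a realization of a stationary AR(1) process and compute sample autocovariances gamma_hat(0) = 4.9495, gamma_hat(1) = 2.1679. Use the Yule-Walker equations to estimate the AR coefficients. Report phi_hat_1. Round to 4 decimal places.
\hat\phi_{1} = 0.4380

The Yule-Walker equations for an AR(p) process read, in matrix form,
  Gamma_p phi = r_p,   with   (Gamma_p)_{ij} = gamma(|i - j|),
                       (r_p)_i = gamma(i),   i,j = 1..p.
Substitute the sample gammas (Toeplitz matrix and right-hand side of size 1):
  Gamma_p = [[4.9495]]
  r_p     = [2.1679]
With p = 1 this is the single equation gamma(0) phi_1 = gamma(1):
  phi_hat_1 = gamma(1) / gamma(0) = 2.1679 / 4.9495 = 0.4380.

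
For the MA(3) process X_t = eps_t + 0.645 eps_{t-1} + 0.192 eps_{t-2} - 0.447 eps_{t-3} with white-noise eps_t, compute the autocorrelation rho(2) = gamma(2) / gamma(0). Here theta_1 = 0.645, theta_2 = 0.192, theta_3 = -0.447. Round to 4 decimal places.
\rho(2) = -0.0583

For an MA(q) process with theta_0 = 1, the autocovariance is
  gamma(k) = sigma^2 * sum_{i=0..q-k} theta_i * theta_{i+k},
and rho(k) = gamma(k) / gamma(0). Sigma^2 cancels.
  numerator   = (1)*(0.192) + (0.645)*(-0.447) = -0.096315.
  denominator = (1)^2 + (0.645)^2 + (0.192)^2 + (-0.447)^2 = 1.652698.
  rho(2) = -0.096315 / 1.652698 = -0.0583.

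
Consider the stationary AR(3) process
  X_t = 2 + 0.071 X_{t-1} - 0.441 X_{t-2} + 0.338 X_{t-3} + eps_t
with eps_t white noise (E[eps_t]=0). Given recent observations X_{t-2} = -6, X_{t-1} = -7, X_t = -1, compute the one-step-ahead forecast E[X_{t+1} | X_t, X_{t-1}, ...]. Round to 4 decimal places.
E[X_{t+1} \mid \mathcal F_t] = 2.9880

For an AR(p) model X_t = c + sum_i phi_i X_{t-i} + eps_t, the
one-step-ahead conditional mean is
  E[X_{t+1} | X_t, ...] = c + sum_i phi_i X_{t+1-i}.
Substitute known values:
  E[X_{t+1} | ...] = 2 + (0.071) * (-1) + (-0.441) * (-7) + (0.338) * (-6)
                   = 2.9880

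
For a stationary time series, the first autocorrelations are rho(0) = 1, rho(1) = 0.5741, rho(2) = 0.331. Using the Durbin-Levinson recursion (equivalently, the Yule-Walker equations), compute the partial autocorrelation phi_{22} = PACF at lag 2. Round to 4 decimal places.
\phi_{22} = 0.0021

The PACF at lag k is phi_{kk}, the last component of the solution
to the Yule-Walker system G_k phi = r_k where
  (G_k)_{ij} = rho(|i - j|), (r_k)_i = rho(i), i,j = 1..k.
Equivalently, Durbin-Levinson gives phi_{kk} iteratively:
  phi_{11} = rho(1)
  phi_{kk} = [rho(k) - sum_{j=1..k-1} phi_{k-1,j} rho(k-j)]
            / [1 - sum_{j=1..k-1} phi_{k-1,j} rho(j)],
  phi_{k,j} = phi_{k-1,j} - phi_{kk} phi_{k-1,k-j},  j = 1..k-1.
Step k = 1:
  phi_11 = rho(1) = 0.5741.
Step k = 2:
  phi_22 = [rho(2) - phi_11 rho(1)] / [1 - phi_11 rho(1)] = [0.331 - (0.5741)(0.5741)] / [1 - (0.5741)(0.5741)]
         = 0.00140919 / 0.67040919 = 0.0021.
Therefore phi_{22} = 0.0021.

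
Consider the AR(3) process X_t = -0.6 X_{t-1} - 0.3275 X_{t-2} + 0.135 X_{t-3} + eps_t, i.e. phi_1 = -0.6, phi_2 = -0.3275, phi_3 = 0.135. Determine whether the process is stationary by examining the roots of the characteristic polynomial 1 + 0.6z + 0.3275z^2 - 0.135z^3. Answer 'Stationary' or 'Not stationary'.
\text{Stationary}

The AR(p) characteristic polynomial is P(z) = 1 + 0.6z + 0.3275z^2 - 0.135z^3.
Stationarity requires all roots to lie outside the unit circle, i.e. |z| > 1 for every root.
Degree 3: look for a simple real root z0 first, then factor out (1 - z/z0) and solve the remaining quadratic.
Testing z0 = 4: P(4) = 1 + (0.6)(4) + (0.3275)(4)^2 + (-0.135)(4)^3
  = 1 + (2.4) + (5.24) + (-8.64) = 0.  So z_0 = 4 is a root, |z_0| = 4.
Divide out the factor (1 - 0.25 z) = (1 - z/z0) (since 1/z0 = 0.25):
  P(z) = (1 - 0.25 z)(1 + (0.85) z + (0.54) z^2)
  [check: z-coef 0.85 - (0.25) = 0.6; z^2-coef 0.54 - (0.25)(0.85) = 0.3275; z^3-coef -(0.25)(0.54) = -0.135.]
Remaining roots from the quadratic factor 1 + (0.85) z + (0.54) z^2:
  Set 1 + (0.85) z + (0.54) z^2 = 0, i.e. a z^2 + b z + c = 0 with a = 0.54, b = 0.85, c = 1.
  Discriminant D = b^2 - 4ac = (0.85)^2 - 4*(0.54)*1 = 0.7225 - (2.16) = -1.4375.
  D < 0, so the roots are the complex-conjugate pair z = (-b +/- i sqrt(-D)) / (2a) = -0.787 +/- 1.1101i.
  For a conjugate pair |z|^2 = z * conj(z) = (product of roots) = c/a = 1/(0.54) = 1.851852, so |z| = sqrt(1.851852) = 1.3608 for both roots.
Moduli of all roots: 4.0000, 1.3608, 1.3608.
All moduli strictly greater than 1? Yes.
Verdict: Stationary.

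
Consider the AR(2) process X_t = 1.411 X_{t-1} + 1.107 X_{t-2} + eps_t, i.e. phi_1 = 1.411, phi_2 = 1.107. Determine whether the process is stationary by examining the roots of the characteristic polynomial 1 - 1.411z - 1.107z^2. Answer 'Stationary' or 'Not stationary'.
\text{Not stationary}

The AR(p) characteristic polynomial is P(z) = 1 - 1.411z - 1.107z^2.
Stationarity requires all roots to lie outside the unit circle, i.e. |z| > 1 for every root.
Set 1 + (-1.411) z + (-1.107) z^2 = 0, i.e. a z^2 + b z + c = 0 with a = -1.107, b = -1.411, c = 1.
Discriminant D = b^2 - 4ac = (-1.411)^2 - 4*(-1.107)*1 = 1.990921 - (-4.428) = 6.418921.
D >= 0, so the roots are real: z = (-b +/- sqrt(D)) / (2a) = (1.411 +/- 2.533559) / (-2.214).
  z_1 = (1.411 + 2.533559) / (-2.214) = -1.7816,   |z_1| = 1.7816.
  z_2 = (1.411 - 2.533559) / (-2.214) = 0.507,   |z_2| = 0.507.
Moduli of all roots: 1.7816, 0.5070.
All moduli strictly greater than 1? No.
Verdict: Not stationary.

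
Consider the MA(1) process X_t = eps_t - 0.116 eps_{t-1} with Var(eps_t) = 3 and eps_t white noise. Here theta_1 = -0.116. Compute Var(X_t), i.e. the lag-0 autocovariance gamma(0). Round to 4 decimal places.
\gamma(0) = 3.0404

For an MA(q) process X_t = eps_t + sum_i theta_i eps_{t-i} with
Var(eps_t) = sigma^2, the variance is
  gamma(0) = sigma^2 * (1 + sum_i theta_i^2).
  sum_i theta_i^2 = (-0.116)^2 = 0.013456.
  gamma(0) = 3 * (1 + 0.013456) = 3 * 1.013456 = 3.040368, which rounds to 3.0404.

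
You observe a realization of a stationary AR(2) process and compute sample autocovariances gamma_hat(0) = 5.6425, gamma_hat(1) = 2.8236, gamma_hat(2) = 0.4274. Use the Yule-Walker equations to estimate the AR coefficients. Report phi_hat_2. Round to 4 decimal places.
\hat\phi_{2} = -0.2330

The Yule-Walker equations for an AR(p) process read, in matrix form,
  Gamma_p phi = r_p,   with   (Gamma_p)_{ij} = gamma(|i - j|),
                       (r_p)_i = gamma(i),   i,j = 1..p.
Substitute the sample gammas (Toeplitz matrix and right-hand side of size 2):
  Gamma_p = [[5.6425, 2.8236], [2.8236, 5.6425]]
  r_p     = [2.8236, 0.4274]
Written out:
  5.6425 phi_1 + 2.8236 phi_2 = 2.8236
  2.8236 phi_1 + 5.6425 phi_2 = 0.4274
Solve by Cramer's rule:
  det = gamma(0)^2 - gamma(1)^2 = (5.6425)^2 - (2.8236)^2 = 31.83780625 - 7.97271696 = 23.86508929
  phi_hat_1 = [gamma(1) gamma(0) - gamma(1) gamma(2)] / det = [(2.8236)(5.6425) - (2.8236)(0.4274)] / 23.86508929 = 14.72535636 / 23.86508929 = 0.617
  phi_hat_2 = [gamma(0) gamma(2) - gamma(1)^2] / det = [(5.6425)(0.4274) - (2.8236)^2] / 23.86508929 = -5.56111246 / 23.86508929 = -0.233
So phi_hat = [0.6170, -0.2330].
Therefore phi_hat_2 = -0.2330.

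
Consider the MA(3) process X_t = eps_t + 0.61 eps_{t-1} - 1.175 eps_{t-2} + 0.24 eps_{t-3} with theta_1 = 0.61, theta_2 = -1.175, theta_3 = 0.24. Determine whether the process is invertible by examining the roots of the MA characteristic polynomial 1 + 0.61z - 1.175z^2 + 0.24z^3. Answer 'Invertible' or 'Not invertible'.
\text{Not invertible}

The MA(q) characteristic polynomial is P(z) = 1 + 0.61z - 1.175z^2 + 0.24z^3.
Invertibility requires all roots to lie outside the unit circle, i.e. |z| > 1 for every root.
Degree 3: look for a simple real root z0 first, then factor out (1 - z/z0) and solve the remaining quadratic.
Testing z0 = 4: P(4) = 1 + (0.61)(4) + (-1.175)(4)^2 + (0.24)(4)^3
  = 1 + (2.44) + (-18.8) + (15.36) = 0.  So z_0 = 4 is a root, |z_0| = 4.
Divide out the factor (1 - 0.25 z) = (1 - z/z0) (since 1/z0 = 0.25):
  P(z) = (1 - 0.25 z)(1 + (0.86) z + (-0.96) z^2)
  [check: z-coef 0.86 - (0.25) = 0.61; z^2-coef -0.96 - (0.25)(0.86) = -1.175; z^3-coef -(0.25)(-0.96) = 0.24.]
Remaining roots from the quadratic factor 1 + (0.86) z + (-0.96) z^2:
  Set 1 + (0.86) z + (-0.96) z^2 = 0, i.e. a z^2 + b z + c = 0 with a = -0.96, b = 0.86, c = 1.
  Discriminant D = b^2 - 4ac = (0.86)^2 - 4*(-0.96)*1 = 0.7396 - (-3.84) = 4.5796.
  D >= 0, so the roots are real: z = (-b +/- sqrt(D)) / (2a) = (-0.86 +/- 2.14) / (-1.92).
    z_1 = (-0.86 + 2.14) / (-1.92) = -0.6667,   |z_1| = 0.6667.
    z_2 = (-0.86 - 2.14) / (-1.92) = 1.5625,   |z_2| = 1.5625.
Moduli of all roots: 4.0000, 0.6667, 1.5625.
All moduli strictly greater than 1? No.
Verdict: Not invertible.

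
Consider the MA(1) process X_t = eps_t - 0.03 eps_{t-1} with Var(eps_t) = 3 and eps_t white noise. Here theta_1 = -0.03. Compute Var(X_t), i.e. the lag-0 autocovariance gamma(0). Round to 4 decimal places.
\gamma(0) = 3.0027

For an MA(q) process X_t = eps_t + sum_i theta_i eps_{t-i} with
Var(eps_t) = sigma^2, the variance is
  gamma(0) = sigma^2 * (1 + sum_i theta_i^2).
  sum_i theta_i^2 = (-0.03)^2 = 0.0009.
  gamma(0) = 3 * (1 + 0.0009) = 3 * 1.0009 = 3.0027.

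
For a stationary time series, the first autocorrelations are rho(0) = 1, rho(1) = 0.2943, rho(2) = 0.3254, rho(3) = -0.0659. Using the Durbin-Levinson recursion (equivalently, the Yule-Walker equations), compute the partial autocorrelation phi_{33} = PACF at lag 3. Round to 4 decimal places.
\phi_{33} = -0.2510

The PACF at lag k is phi_{kk}, the last component of the solution
to the Yule-Walker system G_k phi = r_k where
  (G_k)_{ij} = rho(|i - j|), (r_k)_i = rho(i), i,j = 1..k.
Equivalently, Durbin-Levinson gives phi_{kk} iteratively:
  phi_{11} = rho(1)
  phi_{kk} = [rho(k) - sum_{j=1..k-1} phi_{k-1,j} rho(k-j)]
            / [1 - sum_{j=1..k-1} phi_{k-1,j} rho(j)],
  phi_{k,j} = phi_{k-1,j} - phi_{kk} phi_{k-1,k-j},  j = 1..k-1.
Step k = 1:
  phi_11 = rho(1) = 0.2943.
Step k = 2:
  phi_22 = [rho(2) - phi_11 rho(1)] / [1 - phi_11 rho(1)] = [0.3254 - (0.2943)(0.2943)] / [1 - (0.2943)(0.2943)]
         = 0.23878751 / 0.91338751 = 0.261431.
  Update: phi_21 = phi_11 - phi_22 phi_11 = 0.2943 - (0.261431)(0.2943) = 0.217361.
Step k = 3:
  phi_33 = [rho(3) - phi_21 rho(2) - phi_22 rho(1)] / [1 - phi_21 rho(1) - phi_22 rho(2)]
    numerator   = -0.0659 - (0.217361)(0.3254) - (0.261431)(0.2943) = -0.2135683
    denominator = 1 - (0.217361)(0.2943) - (0.261431)(0.3254) = 0.85096113
  phi_33 = -0.2135683 / 0.85096113 = -0.251.
Therefore phi_{33} = -0.2510.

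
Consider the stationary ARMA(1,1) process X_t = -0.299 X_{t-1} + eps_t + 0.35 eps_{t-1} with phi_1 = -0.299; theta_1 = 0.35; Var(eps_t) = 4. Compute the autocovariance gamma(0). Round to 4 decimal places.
\gamma(0) = 4.0114

Multiply the model equation by X_{t-k} and take expectations. With theta_0 = psi_0 = 1 and psi_j the MA(infinity) weights, this gives
  gamma(k) - sum_i phi_i gamma(k-i) = c_k,
  c_k = sigma^2 * sum_{j=k..q} theta_j psi_{j-k}   (c_k = 0 for k > q),
using gamma(-m) = gamma(m).
psi-weights needed (psi_j = theta_j + sum_i phi_i psi_{j-i}):
  psi_1 = theta_1 + phi_1 = 0.35 + (-0.299) = 0.051
Right-hand sides:
  c_0 = sigma^2 (1 + theta_1 psi_1) = 4 * (1 + (0.35)(0.051)) = 4 * 1.01785 = 4.0714
  c_1 = sigma^2 theta_1 = 4 * (0.35) = 1.4
  c_2 = 0
Equations for k = 0 and k = 1 (AR order 1):
  gamma(0) = phi_1 gamma(1) + c_0
  gamma(1) = phi_1 gamma(0) + c_1
Substituting the second into the first: gamma(0) (1 - phi_1^2) = c_0 + phi_1 c_1, so
  gamma(0) = (c_0 + phi_1 c_1) / (1 - phi_1^2) = (4.0714 + (-0.299)(1.4)) / (1 - (-0.299)^2) = 3.6528 / 0.910599 = 4.011425.
Therefore gamma(0) = 4.0114 (to 4 decimal places).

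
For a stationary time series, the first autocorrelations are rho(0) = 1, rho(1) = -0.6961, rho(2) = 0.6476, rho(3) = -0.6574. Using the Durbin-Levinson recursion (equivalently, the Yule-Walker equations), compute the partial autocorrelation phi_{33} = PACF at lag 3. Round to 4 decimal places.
\phi_{33} = -0.2781

The PACF at lag k is phi_{kk}, the last component of the solution
to the Yule-Walker system G_k phi = r_k where
  (G_k)_{ij} = rho(|i - j|), (r_k)_i = rho(i), i,j = 1..k.
Equivalently, Durbin-Levinson gives phi_{kk} iteratively:
  phi_{11} = rho(1)
  phi_{kk} = [rho(k) - sum_{j=1..k-1} phi_{k-1,j} rho(k-j)]
            / [1 - sum_{j=1..k-1} phi_{k-1,j} rho(j)],
  phi_{k,j} = phi_{k-1,j} - phi_{kk} phi_{k-1,k-j},  j = 1..k-1.
Step k = 1:
  phi_11 = rho(1) = -0.6961.
Step k = 2:
  phi_22 = [rho(2) - phi_11 rho(1)] / [1 - phi_11 rho(1)] = [0.6476 - (-0.6961)(-0.6961)] / [1 - (-0.6961)(-0.6961)]
         = 0.16304479 / 0.51544479 = 0.316319.
  Update: phi_21 = phi_11 - phi_22 phi_11 = -0.6961 - (0.316319)(-0.6961) = -0.475911.
Step k = 3:
  phi_33 = [rho(3) - phi_21 rho(2) - phi_22 rho(1)] / [1 - phi_21 rho(1) - phi_22 rho(2)]
    numerator   = -0.6574 - (-0.475911)(0.6476) - (0.316319)(-0.6961) = -0.1290109
    denominator = 1 - (-0.475911)(-0.6961) - (0.316319)(0.6476) = 0.46387069
  phi_33 = -0.1290109 / 0.46387069 = -0.2781.
Therefore phi_{33} = -0.2781.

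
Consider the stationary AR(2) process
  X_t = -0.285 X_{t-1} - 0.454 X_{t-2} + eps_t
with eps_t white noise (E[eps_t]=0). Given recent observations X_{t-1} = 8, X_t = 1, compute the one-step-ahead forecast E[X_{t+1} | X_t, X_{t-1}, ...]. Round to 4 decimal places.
E[X_{t+1} \mid \mathcal F_t] = -3.9170

For an AR(p) model X_t = c + sum_i phi_i X_{t-i} + eps_t, the
one-step-ahead conditional mean is
  E[X_{t+1} | X_t, ...] = c + sum_i phi_i X_{t+1-i}.
Substitute known values:
  E[X_{t+1} | ...] = (-0.285) * (1) + (-0.454) * (8)
                   = -3.9170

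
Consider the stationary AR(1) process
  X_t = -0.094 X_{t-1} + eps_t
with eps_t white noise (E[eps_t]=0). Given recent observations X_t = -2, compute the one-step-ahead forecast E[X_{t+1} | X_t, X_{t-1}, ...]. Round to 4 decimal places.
E[X_{t+1} \mid \mathcal F_t] = 0.1880

For an AR(p) model X_t = c + sum_i phi_i X_{t-i} + eps_t, the
one-step-ahead conditional mean is
  E[X_{t+1} | X_t, ...] = c + sum_i phi_i X_{t+1-i}.
Substitute known values:
  E[X_{t+1} | ...] = (-0.094) * (-2)
                   = 0.1880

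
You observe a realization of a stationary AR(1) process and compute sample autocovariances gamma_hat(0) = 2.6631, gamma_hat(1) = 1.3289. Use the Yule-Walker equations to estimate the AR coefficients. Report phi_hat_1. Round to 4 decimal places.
\hat\phi_{1} = 0.4990

The Yule-Walker equations for an AR(p) process read, in matrix form,
  Gamma_p phi = r_p,   with   (Gamma_p)_{ij} = gamma(|i - j|),
                       (r_p)_i = gamma(i),   i,j = 1..p.
Substitute the sample gammas (Toeplitz matrix and right-hand side of size 1):
  Gamma_p = [[2.6631]]
  r_p     = [1.3289]
With p = 1 this is the single equation gamma(0) phi_1 = gamma(1):
  phi_hat_1 = gamma(1) / gamma(0) = 1.3289 / 2.6631 = 0.4990.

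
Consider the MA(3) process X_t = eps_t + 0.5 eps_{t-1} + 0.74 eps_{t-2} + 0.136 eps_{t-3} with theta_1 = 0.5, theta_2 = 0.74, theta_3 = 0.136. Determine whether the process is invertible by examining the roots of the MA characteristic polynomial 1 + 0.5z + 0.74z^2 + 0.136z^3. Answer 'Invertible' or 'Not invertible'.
\text{Invertible}

The MA(q) characteristic polynomial is P(z) = 1 + 0.5z + 0.74z^2 + 0.136z^3.
Invertibility requires all roots to lie outside the unit circle, i.e. |z| > 1 for every root.
Degree 3: look for a simple real root z0 first, then factor out (1 - z/z0) and solve the remaining quadratic.
Testing z0 = -5: P(-5) = 1 + (0.5)(-5) + (0.74)(-5)^2 + (0.136)(-5)^3
  = 1 + (-2.5) + (18.5) + (-17) = 0.  So z_0 = -5 is a root, |z_0| = 5.
Divide out the factor (1 + 0.2 z) = (1 - z/z0) (since 1/z0 = -0.2):
  P(z) = (1 + 0.2 z)(1 + (0.3) z + (0.68) z^2)
  [check: z-coef 0.3 - (-0.2) = 0.5; z^2-coef 0.68 - (-0.2)(0.3) = 0.74; z^3-coef -(-0.2)(0.68) = 0.136.]
Remaining roots from the quadratic factor 1 + (0.3) z + (0.68) z^2:
  Set 1 + (0.3) z + (0.68) z^2 = 0, i.e. a z^2 + b z + c = 0 with a = 0.68, b = 0.3, c = 1.
  Discriminant D = b^2 - 4ac = (0.3)^2 - 4*(0.68)*1 = 0.09 - (2.72) = -2.63.
  D < 0, so the roots are the complex-conjugate pair z = (-b +/- i sqrt(-D)) / (2a) = -0.2206 +/- 1.1924i.
  For a conjugate pair |z|^2 = z * conj(z) = (product of roots) = c/a = 1/(0.68) = 1.470588, so |z| = sqrt(1.470588) = 1.2127 for both roots.
Moduli of all roots: 5.0000, 1.2127, 1.2127.
All moduli strictly greater than 1? Yes.
Verdict: Invertible.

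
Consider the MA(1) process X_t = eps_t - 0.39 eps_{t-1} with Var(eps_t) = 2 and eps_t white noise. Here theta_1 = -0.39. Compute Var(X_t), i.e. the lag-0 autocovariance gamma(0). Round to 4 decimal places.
\gamma(0) = 2.3042

For an MA(q) process X_t = eps_t + sum_i theta_i eps_{t-i} with
Var(eps_t) = sigma^2, the variance is
  gamma(0) = sigma^2 * (1 + sum_i theta_i^2).
  sum_i theta_i^2 = (-0.39)^2 = 0.1521.
  gamma(0) = 2 * (1 + 0.1521) = 2 * 1.1521 = 2.3042.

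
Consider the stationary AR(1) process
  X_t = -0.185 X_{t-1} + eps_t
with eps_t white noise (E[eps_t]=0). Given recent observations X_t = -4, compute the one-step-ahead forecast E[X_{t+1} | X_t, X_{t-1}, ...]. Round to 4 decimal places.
E[X_{t+1} \mid \mathcal F_t] = 0.7400

For an AR(p) model X_t = c + sum_i phi_i X_{t-i} + eps_t, the
one-step-ahead conditional mean is
  E[X_{t+1} | X_t, ...] = c + sum_i phi_i X_{t+1-i}.
Substitute known values:
  E[X_{t+1} | ...] = (-0.185) * (-4)
                   = 0.7400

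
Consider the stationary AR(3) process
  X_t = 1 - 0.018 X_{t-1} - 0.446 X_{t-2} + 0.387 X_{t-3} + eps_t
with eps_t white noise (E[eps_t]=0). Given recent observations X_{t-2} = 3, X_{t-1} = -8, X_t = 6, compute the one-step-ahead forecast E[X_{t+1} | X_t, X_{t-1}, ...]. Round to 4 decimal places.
E[X_{t+1} \mid \mathcal F_t] = 5.6210

For an AR(p) model X_t = c + sum_i phi_i X_{t-i} + eps_t, the
one-step-ahead conditional mean is
  E[X_{t+1} | X_t, ...] = c + sum_i phi_i X_{t+1-i}.
Substitute known values:
  E[X_{t+1} | ...] = 1 + (-0.018) * (6) + (-0.446) * (-8) + (0.387) * (3)
                   = 5.6210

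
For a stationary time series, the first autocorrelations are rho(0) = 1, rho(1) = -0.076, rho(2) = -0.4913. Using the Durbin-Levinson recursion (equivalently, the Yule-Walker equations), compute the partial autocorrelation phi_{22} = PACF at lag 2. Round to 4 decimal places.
\phi_{22} = -0.5000

The PACF at lag k is phi_{kk}, the last component of the solution
to the Yule-Walker system G_k phi = r_k where
  (G_k)_{ij} = rho(|i - j|), (r_k)_i = rho(i), i,j = 1..k.
Equivalently, Durbin-Levinson gives phi_{kk} iteratively:
  phi_{11} = rho(1)
  phi_{kk} = [rho(k) - sum_{j=1..k-1} phi_{k-1,j} rho(k-j)]
            / [1 - sum_{j=1..k-1} phi_{k-1,j} rho(j)],
  phi_{k,j} = phi_{k-1,j} - phi_{kk} phi_{k-1,k-j},  j = 1..k-1.
Step k = 1:
  phi_11 = rho(1) = -0.076.
Step k = 2:
  phi_22 = [rho(2) - phi_11 rho(1)] / [1 - phi_11 rho(1)] = [-0.4913 - (-0.076)(-0.076)] / [1 - (-0.076)(-0.076)]
         = -0.497076 / 0.994224 = -0.5.
Therefore phi_{22} = -0.5000.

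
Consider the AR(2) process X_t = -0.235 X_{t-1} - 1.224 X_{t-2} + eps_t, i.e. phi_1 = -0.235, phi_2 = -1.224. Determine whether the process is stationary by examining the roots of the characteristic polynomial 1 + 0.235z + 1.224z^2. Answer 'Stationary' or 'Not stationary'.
\text{Not stationary}

The AR(p) characteristic polynomial is P(z) = 1 + 0.235z + 1.224z^2.
Stationarity requires all roots to lie outside the unit circle, i.e. |z| > 1 for every root.
Set 1 + (0.235) z + (1.224) z^2 = 0, i.e. a z^2 + b z + c = 0 with a = 1.224, b = 0.235, c = 1.
Discriminant D = b^2 - 4ac = (0.235)^2 - 4*(1.224)*1 = 0.055225 - (4.896) = -4.840775.
D < 0, so the roots are the complex-conjugate pair z = (-b +/- i sqrt(-D)) / (2a) = -0.096 +/- 0.8988i.
For a conjugate pair |z|^2 = z * conj(z) = (product of roots) = c/a = 1/(1.224) = 0.816993, so |z| = sqrt(0.816993) = 0.9039 for both roots.
Moduli of all roots: 0.9039, 0.9039.
All moduli strictly greater than 1? No.
Verdict: Not stationary.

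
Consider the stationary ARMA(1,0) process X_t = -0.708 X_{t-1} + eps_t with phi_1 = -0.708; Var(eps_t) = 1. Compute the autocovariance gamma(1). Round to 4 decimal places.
\gamma(1) = -1.4196

Multiply the model equation by X_{t-k} and take expectations. With theta_0 = psi_0 = 1 and psi_j the MA(infinity) weights, this gives
  gamma(k) - sum_i phi_i gamma(k-i) = c_k,
  c_k = sigma^2 * sum_{j=k..q} theta_j psi_{j-k}   (c_k = 0 for k > q),
using gamma(-m) = gamma(m).
Pure AR (q = 0): c_0 = sigma^2 = 1, c_k = 0 for k >= 1.
Equations for k = 0 and k = 1 (AR order 1):
  gamma(0) = phi_1 gamma(1) + c_0
  gamma(1) = phi_1 gamma(0) + c_1
Substituting the second into the first: gamma(0) (1 - phi_1^2) = c_0 + phi_1 c_1, so
  gamma(0) = c_0 / (1 - phi_1^2) = 1 / (1 - (-0.708)^2) = 1 / 0.498736 = 2.005069.
  gamma(1) = phi_1 gamma(0) = (-0.708)(2.005069) = -1.419589.
Therefore gamma(1) = -1.4196 (to 4 decimal places).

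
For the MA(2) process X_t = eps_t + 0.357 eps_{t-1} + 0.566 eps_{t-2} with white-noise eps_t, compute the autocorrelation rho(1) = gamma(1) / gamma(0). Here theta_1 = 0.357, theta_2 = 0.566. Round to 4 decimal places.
\rho(1) = 0.3861

For an MA(q) process with theta_0 = 1, the autocovariance is
  gamma(k) = sigma^2 * sum_{i=0..q-k} theta_i * theta_{i+k},
and rho(k) = gamma(k) / gamma(0). Sigma^2 cancels.
  numerator   = (1)*(0.357) + (0.357)*(0.566) = 0.559062.
  denominator = (1)^2 + (0.357)^2 + (0.566)^2 = 1.447805.
  rho(1) = 0.559062 / 1.447805 = 0.3861.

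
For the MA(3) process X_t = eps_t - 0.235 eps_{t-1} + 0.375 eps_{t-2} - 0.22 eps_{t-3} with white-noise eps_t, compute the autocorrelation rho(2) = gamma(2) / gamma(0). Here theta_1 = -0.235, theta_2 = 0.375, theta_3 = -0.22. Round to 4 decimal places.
\rho(2) = 0.3429

For an MA(q) process with theta_0 = 1, the autocovariance is
  gamma(k) = sigma^2 * sum_{i=0..q-k} theta_i * theta_{i+k},
and rho(k) = gamma(k) / gamma(0). Sigma^2 cancels.
  numerator   = (1)*(0.375) + (-0.235)*(-0.22) = 0.4267.
  denominator = (1)^2 + (-0.235)^2 + (0.375)^2 + (-0.22)^2 = 1.24425.
  rho(2) = 0.4267 / 1.24425 = 0.3429.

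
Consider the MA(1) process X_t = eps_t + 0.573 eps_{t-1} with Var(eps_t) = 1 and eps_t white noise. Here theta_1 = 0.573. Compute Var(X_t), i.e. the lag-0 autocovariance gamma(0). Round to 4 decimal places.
\gamma(0) = 1.3283

For an MA(q) process X_t = eps_t + sum_i theta_i eps_{t-i} with
Var(eps_t) = sigma^2, the variance is
  gamma(0) = sigma^2 * (1 + sum_i theta_i^2).
  sum_i theta_i^2 = (0.573)^2 = 0.328329.
  gamma(0) = 1 * (1 + 0.328329) = 1 * 1.328329 = 1.328329, which rounds to 1.3283.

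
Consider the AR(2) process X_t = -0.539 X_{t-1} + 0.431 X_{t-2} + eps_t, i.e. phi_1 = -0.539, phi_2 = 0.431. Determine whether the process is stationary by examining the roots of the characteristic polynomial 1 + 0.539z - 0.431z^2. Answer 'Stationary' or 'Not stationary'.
\text{Stationary}

The AR(p) characteristic polynomial is P(z) = 1 + 0.539z - 0.431z^2.
Stationarity requires all roots to lie outside the unit circle, i.e. |z| > 1 for every root.
Set 1 + (0.539) z + (-0.431) z^2 = 0, i.e. a z^2 + b z + c = 0 with a = -0.431, b = 0.539, c = 1.
Discriminant D = b^2 - 4ac = (0.539)^2 - 4*(-0.431)*1 = 0.290521 - (-1.724) = 2.014521.
D >= 0, so the roots are real: z = (-b +/- sqrt(D)) / (2a) = (-0.539 +/- 1.419338) / (-0.862).
  z_1 = (-0.539 + 1.419338) / (-0.862) = -1.0213,   |z_1| = 1.0213.
  z_2 = (-0.539 - 1.419338) / (-0.862) = 2.2719,   |z_2| = 2.2719.
Moduli of all roots: 1.0213, 2.2719.
All moduli strictly greater than 1? Yes.
Verdict: Stationary.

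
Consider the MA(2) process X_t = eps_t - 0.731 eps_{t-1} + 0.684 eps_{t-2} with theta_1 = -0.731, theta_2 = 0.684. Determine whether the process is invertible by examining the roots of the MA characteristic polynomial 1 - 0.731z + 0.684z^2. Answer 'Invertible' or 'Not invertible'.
\text{Invertible}

The MA(q) characteristic polynomial is P(z) = 1 - 0.731z + 0.684z^2.
Invertibility requires all roots to lie outside the unit circle, i.e. |z| > 1 for every root.
Set 1 + (-0.731) z + (0.684) z^2 = 0, i.e. a z^2 + b z + c = 0 with a = 0.684, b = -0.731, c = 1.
Discriminant D = b^2 - 4ac = (-0.731)^2 - 4*(0.684)*1 = 0.534361 - (2.736) = -2.201639.
D < 0, so the roots are the complex-conjugate pair z = (-b +/- i sqrt(-D)) / (2a) = 0.5344 +/- 1.0846i.
For a conjugate pair |z|^2 = z * conj(z) = (product of roots) = c/a = 1/(0.684) = 1.461988, so |z| = sqrt(1.461988) = 1.2091 for both roots.
Moduli of all roots: 1.2091, 1.2091.
All moduli strictly greater than 1? Yes.
Verdict: Invertible.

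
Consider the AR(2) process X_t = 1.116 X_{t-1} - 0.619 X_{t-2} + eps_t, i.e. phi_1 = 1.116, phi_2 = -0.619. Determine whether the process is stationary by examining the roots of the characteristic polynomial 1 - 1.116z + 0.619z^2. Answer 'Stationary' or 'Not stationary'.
\text{Stationary}

The AR(p) characteristic polynomial is P(z) = 1 - 1.116z + 0.619z^2.
Stationarity requires all roots to lie outside the unit circle, i.e. |z| > 1 for every root.
Set 1 + (-1.116) z + (0.619) z^2 = 0, i.e. a z^2 + b z + c = 0 with a = 0.619, b = -1.116, c = 1.
Discriminant D = b^2 - 4ac = (-1.116)^2 - 4*(0.619)*1 = 1.245456 - (2.476) = -1.230544.
D < 0, so the roots are the complex-conjugate pair z = (-b +/- i sqrt(-D)) / (2a) = 0.9015 +/- 0.896i.
For a conjugate pair |z|^2 = z * conj(z) = (product of roots) = c/a = 1/(0.619) = 1.615509, so |z| = sqrt(1.615509) = 1.271 for both roots.
Moduli of all roots: 1.2710, 1.2710.
All moduli strictly greater than 1? Yes.
Verdict: Stationary.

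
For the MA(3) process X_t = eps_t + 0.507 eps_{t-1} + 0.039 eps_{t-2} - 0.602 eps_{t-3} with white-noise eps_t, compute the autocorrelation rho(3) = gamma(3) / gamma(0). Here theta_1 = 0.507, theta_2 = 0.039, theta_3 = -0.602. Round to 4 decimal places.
\rho(3) = -0.3714

For an MA(q) process with theta_0 = 1, the autocovariance is
  gamma(k) = sigma^2 * sum_{i=0..q-k} theta_i * theta_{i+k},
and rho(k) = gamma(k) / gamma(0). Sigma^2 cancels.
  numerator   = (1)*(-0.602) = -0.602.
  denominator = (1)^2 + (0.507)^2 + (0.039)^2 + (-0.602)^2 = 1.620974.
  rho(3) = -0.602 / 1.620974 = -0.3714.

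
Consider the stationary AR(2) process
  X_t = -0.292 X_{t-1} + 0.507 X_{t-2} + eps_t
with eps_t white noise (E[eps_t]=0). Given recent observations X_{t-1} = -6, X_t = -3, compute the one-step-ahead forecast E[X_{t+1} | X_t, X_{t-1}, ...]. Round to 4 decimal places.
E[X_{t+1} \mid \mathcal F_t] = -2.1660

For an AR(p) model X_t = c + sum_i phi_i X_{t-i} + eps_t, the
one-step-ahead conditional mean is
  E[X_{t+1} | X_t, ...] = c + sum_i phi_i X_{t+1-i}.
Substitute known values:
  E[X_{t+1} | ...] = (-0.292) * (-3) + (0.507) * (-6)
                   = -2.1660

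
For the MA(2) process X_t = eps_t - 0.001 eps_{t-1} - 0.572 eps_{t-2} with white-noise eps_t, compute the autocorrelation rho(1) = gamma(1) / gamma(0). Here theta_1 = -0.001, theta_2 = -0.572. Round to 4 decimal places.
\rho(1) = -0.0003

For an MA(q) process with theta_0 = 1, the autocovariance is
  gamma(k) = sigma^2 * sum_{i=0..q-k} theta_i * theta_{i+k},
and rho(k) = gamma(k) / gamma(0). Sigma^2 cancels.
  numerator   = (1)*(-0.001) + (-0.001)*(-0.572) = -0.000428.
  denominator = (1)^2 + (-0.001)^2 + (-0.572)^2 = 1.327185.
  rho(1) = -0.000428 / 1.327185 = -0.0003.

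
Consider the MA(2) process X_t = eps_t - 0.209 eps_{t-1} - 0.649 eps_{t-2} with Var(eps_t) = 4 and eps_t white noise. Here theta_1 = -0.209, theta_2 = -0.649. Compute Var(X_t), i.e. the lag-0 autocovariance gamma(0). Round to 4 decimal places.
\gamma(0) = 5.8595

For an MA(q) process X_t = eps_t + sum_i theta_i eps_{t-i} with
Var(eps_t) = sigma^2, the variance is
  gamma(0) = sigma^2 * (1 + sum_i theta_i^2).
  sum_i theta_i^2 = (-0.209)^2 + (-0.649)^2 = 0.043681 + 0.421201 = 0.464882.
  gamma(0) = 4 * (1 + 0.464882) = 4 * 1.464882 = 5.859528, which rounds to 5.8595.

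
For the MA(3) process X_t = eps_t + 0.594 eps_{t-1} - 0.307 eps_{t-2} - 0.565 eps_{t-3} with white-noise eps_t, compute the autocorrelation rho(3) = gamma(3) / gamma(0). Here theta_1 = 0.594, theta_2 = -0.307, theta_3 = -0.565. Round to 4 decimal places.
\rho(3) = -0.3199

For an MA(q) process with theta_0 = 1, the autocovariance is
  gamma(k) = sigma^2 * sum_{i=0..q-k} theta_i * theta_{i+k},
and rho(k) = gamma(k) / gamma(0). Sigma^2 cancels.
  numerator   = (1)*(-0.565) = -0.565.
  denominator = (1)^2 + (0.594)^2 + (-0.307)^2 + (-0.565)^2 = 1.76631.
  rho(3) = -0.565 / 1.76631 = -0.3199.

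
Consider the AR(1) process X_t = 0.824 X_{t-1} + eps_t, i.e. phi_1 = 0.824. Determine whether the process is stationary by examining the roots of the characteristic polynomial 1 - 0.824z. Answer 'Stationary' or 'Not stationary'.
\text{Stationary}

The AR(p) characteristic polynomial is P(z) = 1 - 0.824z.
Stationarity requires all roots to lie outside the unit circle, i.e. |z| > 1 for every root.
This is linear in z: 1 + (-0.824) z = 0  =>  z = -1/(-0.824) = 1.213592,  |z| = 1.213592.
Moduli of all roots: 1.2136.
All moduli strictly greater than 1? Yes.
Verdict: Stationary.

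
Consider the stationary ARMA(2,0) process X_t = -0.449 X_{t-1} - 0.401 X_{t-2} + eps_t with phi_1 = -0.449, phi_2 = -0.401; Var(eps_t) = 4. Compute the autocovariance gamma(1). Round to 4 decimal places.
\gamma(1) = -1.7024

Multiply the model equation by X_{t-k} and take expectations. With theta_0 = psi_0 = 1 and psi_j the MA(infinity) weights, this gives
  gamma(k) - sum_i phi_i gamma(k-i) = c_k,
  c_k = sigma^2 * sum_{j=k..q} theta_j psi_{j-k}   (c_k = 0 for k > q),
using gamma(-m) = gamma(m).
Pure AR (q = 0): c_0 = sigma^2 = 4, c_k = 0 for k >= 1.
Equations for k = 0, 1, 2 (AR order 2, c_2 = 0):
  (E0) gamma(0) = phi_1 gamma(1) + phi_2 gamma(2) + c_0
  (E1) gamma(1) = phi_1 gamma(0) + phi_2 gamma(1) + c_1
  (E2) gamma(2) = phi_1 gamma(1) + phi_2 gamma(0)
From (E1): gamma(1) = A gamma(0) + B with
  A = phi_1 / (1 - phi_2) = -0.449 / 1.401 = -0.320485,   B = c_1 / (1 - phi_2) = 0 / 1.401 = 0.
Insert (E2) into (E0): gamma(0) (1 - phi_2^2) = phi_1 (1 + phi_2) gamma(1) + c_0.
  phi_1 (1 + phi_2) = (-0.449)(0.599) = -0.268951,   1 - phi_2^2 = 0.839199.
Replace gamma(1) by A gamma(0) + B and collect gamma(0):
  gamma(0) [0.839199 - (-0.268951)(-0.320485)] = c_0 = 4
  gamma(0) * 0.753004 = 4
  gamma(0) = 4 / 0.753004 = 5.312056.
  gamma(1) = A gamma(0) = (-0.320485)(5.312056) = -1.702436.
Therefore gamma(1) = -1.7024 (to 4 decimal places).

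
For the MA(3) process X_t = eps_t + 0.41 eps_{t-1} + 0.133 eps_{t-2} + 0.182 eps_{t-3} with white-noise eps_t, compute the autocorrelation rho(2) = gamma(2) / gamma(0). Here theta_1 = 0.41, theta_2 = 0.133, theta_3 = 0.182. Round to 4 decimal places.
\rho(2) = 0.1703

For an MA(q) process with theta_0 = 1, the autocovariance is
  gamma(k) = sigma^2 * sum_{i=0..q-k} theta_i * theta_{i+k},
and rho(k) = gamma(k) / gamma(0). Sigma^2 cancels.
  numerator   = (1)*(0.133) + (0.41)*(0.182) = 0.20762.
  denominator = (1)^2 + (0.41)^2 + (0.133)^2 + (0.182)^2 = 1.218913.
  rho(2) = 0.20762 / 1.218913 = 0.1703.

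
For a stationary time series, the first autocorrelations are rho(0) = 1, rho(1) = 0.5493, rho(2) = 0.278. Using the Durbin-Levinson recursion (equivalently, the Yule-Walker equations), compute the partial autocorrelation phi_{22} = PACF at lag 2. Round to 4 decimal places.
\phi_{22} = -0.0340

The PACF at lag k is phi_{kk}, the last component of the solution
to the Yule-Walker system G_k phi = r_k where
  (G_k)_{ij} = rho(|i - j|), (r_k)_i = rho(i), i,j = 1..k.
Equivalently, Durbin-Levinson gives phi_{kk} iteratively:
  phi_{11} = rho(1)
  phi_{kk} = [rho(k) - sum_{j=1..k-1} phi_{k-1,j} rho(k-j)]
            / [1 - sum_{j=1..k-1} phi_{k-1,j} rho(j)],
  phi_{k,j} = phi_{k-1,j} - phi_{kk} phi_{k-1,k-j},  j = 1..k-1.
Step k = 1:
  phi_11 = rho(1) = 0.5493.
Step k = 2:
  phi_22 = [rho(2) - phi_11 rho(1)] / [1 - phi_11 rho(1)] = [0.278 - (0.5493)(0.5493)] / [1 - (0.5493)(0.5493)]
         = -0.02373049 / 0.69826951 = -0.034.
Therefore phi_{22} = -0.0340.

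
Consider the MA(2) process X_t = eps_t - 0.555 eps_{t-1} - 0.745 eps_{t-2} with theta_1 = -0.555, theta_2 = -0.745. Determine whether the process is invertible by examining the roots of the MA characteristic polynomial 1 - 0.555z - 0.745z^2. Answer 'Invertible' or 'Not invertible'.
\text{Not invertible}

The MA(q) characteristic polynomial is P(z) = 1 - 0.555z - 0.745z^2.
Invertibility requires all roots to lie outside the unit circle, i.e. |z| > 1 for every root.
Set 1 + (-0.555) z + (-0.745) z^2 = 0, i.e. a z^2 + b z + c = 0 with a = -0.745, b = -0.555, c = 1.
Discriminant D = b^2 - 4ac = (-0.555)^2 - 4*(-0.745)*1 = 0.308025 - (-2.98) = 3.288025.
D >= 0, so the roots are real: z = (-b +/- sqrt(D)) / (2a) = (0.555 +/- 1.813291) / (-1.49).
  z_1 = (0.555 + 1.813291) / (-1.49) = -1.5895,   |z_1| = 1.5895.
  z_2 = (0.555 - 1.813291) / (-1.49) = 0.8445,   |z_2| = 0.8445.
Moduli of all roots: 1.5895, 0.8445.
All moduli strictly greater than 1? No.
Verdict: Not invertible.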